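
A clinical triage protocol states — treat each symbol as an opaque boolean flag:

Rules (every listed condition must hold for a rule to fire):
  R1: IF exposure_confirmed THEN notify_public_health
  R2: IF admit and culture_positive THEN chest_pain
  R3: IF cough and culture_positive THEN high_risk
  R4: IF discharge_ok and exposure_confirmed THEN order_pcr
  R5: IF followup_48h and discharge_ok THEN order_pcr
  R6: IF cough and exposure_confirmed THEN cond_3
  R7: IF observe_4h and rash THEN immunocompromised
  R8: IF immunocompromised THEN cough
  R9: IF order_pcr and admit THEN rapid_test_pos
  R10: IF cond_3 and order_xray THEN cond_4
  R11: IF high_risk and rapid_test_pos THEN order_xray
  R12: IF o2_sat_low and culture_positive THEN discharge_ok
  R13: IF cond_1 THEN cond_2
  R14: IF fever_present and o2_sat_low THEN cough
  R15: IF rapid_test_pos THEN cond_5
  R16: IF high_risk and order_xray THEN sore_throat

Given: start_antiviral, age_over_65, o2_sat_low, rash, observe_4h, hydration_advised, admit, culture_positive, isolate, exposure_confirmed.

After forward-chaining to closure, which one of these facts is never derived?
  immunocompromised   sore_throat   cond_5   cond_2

cond_2

[1] R1 [IF exposure_confirmed THEN notify_public_health]; R2 [IF admit and culture_positive THEN chest_pain]; R7 [IF observe_4h and rash THEN immunocompromised]; R12 [IF o2_sat_low and culture_positive THEN discharge_ok]. ⇒ new: notify_public_health, chest_pain, immunocompromised, discharge_ok.
[2] R4 [IF discharge_ok and exposure_confirmed THEN order_pcr]; R8 [IF immunocompromised THEN cough]. ⇒ new: order_pcr, cough.
[3] R3 [IF cough and culture_positive THEN high_risk]; R6 [IF cough and exposure_confirmed THEN cond_3]; R9 [IF order_pcr and admit THEN rapid_test_pos]. ⇒ new: high_risk, cond_3, rapid_test_pos.
[4] R11 [IF high_risk and rapid_test_pos THEN order_xray]; R15 [IF rapid_test_pos THEN cond_5]. ⇒ new: order_xray, cond_5.
[5] R10 [IF cond_3 and order_xray THEN cond_4]; R16 [IF high_risk and order_xray THEN sore_throat]. ⇒ new: cond_4, sore_throat.
Derived: immunocompromised (round 1), cond_5 (round 4), sore_throat (round 5). cond_2 never appears in any round.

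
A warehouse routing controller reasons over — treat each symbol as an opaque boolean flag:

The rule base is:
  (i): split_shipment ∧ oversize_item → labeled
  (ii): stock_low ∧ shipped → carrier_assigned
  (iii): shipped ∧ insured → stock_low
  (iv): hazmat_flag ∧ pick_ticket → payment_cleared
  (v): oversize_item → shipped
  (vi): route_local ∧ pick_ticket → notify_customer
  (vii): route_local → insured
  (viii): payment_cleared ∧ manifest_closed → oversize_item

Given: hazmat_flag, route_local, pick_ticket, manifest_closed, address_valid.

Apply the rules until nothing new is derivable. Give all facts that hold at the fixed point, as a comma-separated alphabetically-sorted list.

address_valid, carrier_assigned, hazmat_flag, insured, manifest_closed, notify_customer, oversize_item, payment_cleared, pick_ticket, route_local, shipped, stock_low

Round 1: (iv) [hazmat_flag ∧ pick_ticket → payment_cleared]; (vi) [route_local ∧ pick_ticket → notify_customer]; (vii) [route_local → insured]. New: payment_cleared, notify_customer, insured.
Round 2: (viii) [payment_cleared ∧ manifest_closed → oversize_item]. New: oversize_item.
Round 3: (v) [oversize_item → shipped]. New: shipped.
Round 4: (iii) [shipped ∧ insured → stock_low]. New: stock_low.
Round 5: (ii) [stock_low ∧ shipped → carrier_assigned]. New: carrier_assigned.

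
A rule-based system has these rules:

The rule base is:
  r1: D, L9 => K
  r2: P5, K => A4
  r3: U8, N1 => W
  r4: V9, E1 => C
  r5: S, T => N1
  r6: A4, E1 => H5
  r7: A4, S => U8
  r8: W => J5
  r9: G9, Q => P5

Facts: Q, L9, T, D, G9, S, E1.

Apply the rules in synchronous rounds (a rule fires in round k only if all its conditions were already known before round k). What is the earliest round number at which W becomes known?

Round 1 — r1, r5, r9, derive K, N1, P5.
Round 2 — r2, derive A4.
Round 3 — r6, r7, derive H5, U8.
Round 4 — r3, derive W.
W first appears in round 4.

4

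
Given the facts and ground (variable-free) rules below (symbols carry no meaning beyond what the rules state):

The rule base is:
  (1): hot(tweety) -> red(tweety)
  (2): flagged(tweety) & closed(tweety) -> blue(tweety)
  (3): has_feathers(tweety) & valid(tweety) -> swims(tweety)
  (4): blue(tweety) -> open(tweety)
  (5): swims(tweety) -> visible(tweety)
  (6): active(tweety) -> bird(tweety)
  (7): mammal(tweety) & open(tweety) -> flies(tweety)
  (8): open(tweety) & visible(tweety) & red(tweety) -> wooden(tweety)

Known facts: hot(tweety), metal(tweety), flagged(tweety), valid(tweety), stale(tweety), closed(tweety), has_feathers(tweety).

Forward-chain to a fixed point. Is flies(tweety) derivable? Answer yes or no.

no

Round 1 — (1), (2), (3), derive red(tweety), blue(tweety), swims(tweety).
Round 2 — (4), (5), derive open(tweety), visible(tweety).
Round 3 — (8), derive wooden(tweety).
Fixed point reached. flies(tweety) is concluded only by (7); (7) needs mammal(tweety) (never derived).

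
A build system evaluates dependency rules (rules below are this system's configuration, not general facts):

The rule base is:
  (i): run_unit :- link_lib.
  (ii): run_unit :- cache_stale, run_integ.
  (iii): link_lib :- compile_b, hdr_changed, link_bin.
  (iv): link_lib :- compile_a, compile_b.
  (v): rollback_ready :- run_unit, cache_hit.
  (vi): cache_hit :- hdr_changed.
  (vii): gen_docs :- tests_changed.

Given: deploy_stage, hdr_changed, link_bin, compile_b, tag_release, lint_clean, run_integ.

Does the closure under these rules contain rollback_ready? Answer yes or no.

yes

Round 1 fires (iii), (vi), giving link_lib, cache_hit.
Round 2 fires (i), giving run_unit.
Round 3 fires (v), giving rollback_ready.
rollback_ready appears in round 3, so it is derivable.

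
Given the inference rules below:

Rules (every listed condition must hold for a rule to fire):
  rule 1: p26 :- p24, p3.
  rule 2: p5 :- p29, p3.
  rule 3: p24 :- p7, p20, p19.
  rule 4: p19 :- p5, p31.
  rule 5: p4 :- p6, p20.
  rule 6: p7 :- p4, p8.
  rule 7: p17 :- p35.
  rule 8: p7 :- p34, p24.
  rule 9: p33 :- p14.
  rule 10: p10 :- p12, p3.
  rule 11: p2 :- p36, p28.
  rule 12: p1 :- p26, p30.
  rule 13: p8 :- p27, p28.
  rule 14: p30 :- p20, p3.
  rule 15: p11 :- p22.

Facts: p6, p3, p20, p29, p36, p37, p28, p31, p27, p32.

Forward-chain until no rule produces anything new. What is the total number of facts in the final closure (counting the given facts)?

20

Round 1 fires rule 2, rule 5, rule 11, rule 13, rule 14, giving p5, p4, p2, p8, p30.
Round 2 fires rule 4, rule 6, giving p19, p7.
Round 3 fires rule 3, giving p24.
Round 4 fires rule 1, giving p26.
Round 5 fires rule 12, giving p1.
Closure: {p1, p19, p2, p20, p24, p26, p27, p28, p29, p3, p30, p31, p32, p36, p37, p4, p5, p6, p7, p8} — 20 facts.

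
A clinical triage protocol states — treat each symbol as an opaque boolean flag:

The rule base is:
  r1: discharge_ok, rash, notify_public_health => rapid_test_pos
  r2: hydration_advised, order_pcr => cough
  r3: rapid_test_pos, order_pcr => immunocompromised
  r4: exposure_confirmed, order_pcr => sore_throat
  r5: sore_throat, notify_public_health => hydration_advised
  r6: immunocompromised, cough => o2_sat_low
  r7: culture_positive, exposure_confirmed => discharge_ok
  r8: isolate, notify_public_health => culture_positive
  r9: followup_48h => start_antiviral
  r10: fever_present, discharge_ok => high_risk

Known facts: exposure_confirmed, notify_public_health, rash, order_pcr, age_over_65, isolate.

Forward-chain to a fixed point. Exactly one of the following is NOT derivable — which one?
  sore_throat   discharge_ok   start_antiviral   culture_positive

Round 1 fires r4, r8, giving sore_throat, culture_positive.
Round 2 fires r5, r7, giving hydration_advised, discharge_ok.
Round 3 fires r1, r2, giving rapid_test_pos, cough.
Round 4 fires r3, giving immunocompromised.
Round 5 fires r6, giving o2_sat_low.
Derived: discharge_ok (round 2), culture_positive (round 1), sore_throat (round 1). start_antiviral never appears in any round.

start_antiviral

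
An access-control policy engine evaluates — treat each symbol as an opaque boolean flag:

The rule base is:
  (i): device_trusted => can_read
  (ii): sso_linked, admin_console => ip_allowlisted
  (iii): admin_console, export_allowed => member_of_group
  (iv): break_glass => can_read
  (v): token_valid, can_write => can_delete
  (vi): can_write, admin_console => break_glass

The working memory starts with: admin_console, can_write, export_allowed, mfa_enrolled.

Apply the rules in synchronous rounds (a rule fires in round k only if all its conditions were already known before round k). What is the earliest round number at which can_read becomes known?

Round 1: (iii) [admin_console, export_allowed => member_of_group]; (vi) [can_write, admin_console => break_glass]. Adds member_of_group, break_glass.
Round 2: (iv) [break_glass => can_read]. Adds can_read.
can_read first appears in round 2.

2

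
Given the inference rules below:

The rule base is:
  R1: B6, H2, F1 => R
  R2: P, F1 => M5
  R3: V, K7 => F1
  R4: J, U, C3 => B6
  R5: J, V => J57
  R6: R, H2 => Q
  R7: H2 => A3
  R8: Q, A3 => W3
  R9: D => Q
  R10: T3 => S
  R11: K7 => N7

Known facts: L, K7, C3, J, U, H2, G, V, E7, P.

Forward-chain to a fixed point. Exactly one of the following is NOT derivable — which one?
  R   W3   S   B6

[1] R3 [V, K7 => F1]; R4 [J, U, C3 => B6]; R5 [J, V => J57]; R7 [H2 => A3]; R11 [K7 => N7]. ⇒ new: F1, B6, J57, A3, N7.
[2] R1 [B6, H2, F1 => R]; R2 [P, F1 => M5]. ⇒ new: R, M5.
[3] R6 [R, H2 => Q]. ⇒ new: Q.
[4] R8 [Q, A3 => W3]. ⇒ new: W3.
Derived: B6 (round 1), R (round 2), W3 (round 4). S never appears in any round.

S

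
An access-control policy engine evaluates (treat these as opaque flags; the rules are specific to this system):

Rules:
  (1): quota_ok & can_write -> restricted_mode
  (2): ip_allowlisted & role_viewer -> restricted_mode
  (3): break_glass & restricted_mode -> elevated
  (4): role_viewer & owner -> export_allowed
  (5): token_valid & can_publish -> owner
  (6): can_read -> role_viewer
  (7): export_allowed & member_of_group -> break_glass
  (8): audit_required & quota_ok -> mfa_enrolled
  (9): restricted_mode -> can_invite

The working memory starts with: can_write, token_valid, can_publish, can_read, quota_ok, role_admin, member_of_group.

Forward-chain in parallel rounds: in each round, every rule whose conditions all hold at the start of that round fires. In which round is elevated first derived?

4

Round 1: (1) [quota_ok & can_write -> restricted_mode]; (5) [token_valid & can_publish -> owner]; (6) [can_read -> role_viewer]. New: restricted_mode, owner, role_viewer.
Round 2: (4) [role_viewer & owner -> export_allowed]; (9) [restricted_mode -> can_invite]. New: export_allowed, can_invite.
Round 3: (7) [export_allowed & member_of_group -> break_glass]. New: break_glass.
Round 4: (3) [break_glass & restricted_mode -> elevated]. New: elevated.
elevated first appears in round 4.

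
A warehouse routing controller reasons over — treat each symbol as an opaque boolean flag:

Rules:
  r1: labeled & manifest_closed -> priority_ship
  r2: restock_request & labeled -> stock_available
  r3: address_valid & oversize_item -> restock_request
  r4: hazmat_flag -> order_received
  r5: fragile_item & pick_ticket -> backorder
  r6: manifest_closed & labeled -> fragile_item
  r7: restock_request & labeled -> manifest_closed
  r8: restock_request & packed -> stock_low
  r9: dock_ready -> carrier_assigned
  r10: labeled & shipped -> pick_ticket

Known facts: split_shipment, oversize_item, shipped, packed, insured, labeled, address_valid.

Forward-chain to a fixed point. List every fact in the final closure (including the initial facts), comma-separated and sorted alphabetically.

address_valid, backorder, fragile_item, insured, labeled, manifest_closed, oversize_item, packed, pick_ticket, priority_ship, restock_request, shipped, split_shipment, stock_available, stock_low

Round 1 — r3, r10, derive restock_request, pick_ticket.
Round 2 — r2, r7, r8, derive stock_available, manifest_closed, stock_low.
Round 3 — r1, r6, derive priority_ship, fragile_item.
Round 4 — r5, derive backorder.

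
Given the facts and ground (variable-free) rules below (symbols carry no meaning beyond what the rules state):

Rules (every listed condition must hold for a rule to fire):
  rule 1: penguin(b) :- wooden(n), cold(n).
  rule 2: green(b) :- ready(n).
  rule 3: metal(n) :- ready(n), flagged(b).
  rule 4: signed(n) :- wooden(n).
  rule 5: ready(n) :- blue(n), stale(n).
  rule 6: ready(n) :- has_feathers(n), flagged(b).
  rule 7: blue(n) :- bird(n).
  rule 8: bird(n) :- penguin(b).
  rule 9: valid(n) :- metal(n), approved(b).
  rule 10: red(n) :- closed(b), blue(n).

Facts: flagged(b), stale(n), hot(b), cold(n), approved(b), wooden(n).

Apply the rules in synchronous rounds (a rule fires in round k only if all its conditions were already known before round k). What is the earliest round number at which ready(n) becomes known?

4

Round 1 fires rule 1, rule 4, giving penguin(b), signed(n).
Round 2 fires rule 8, giving bird(n).
Round 3 fires rule 7, giving blue(n).
Round 4 fires rule 5, giving ready(n).
ready(n) first appears in round 4.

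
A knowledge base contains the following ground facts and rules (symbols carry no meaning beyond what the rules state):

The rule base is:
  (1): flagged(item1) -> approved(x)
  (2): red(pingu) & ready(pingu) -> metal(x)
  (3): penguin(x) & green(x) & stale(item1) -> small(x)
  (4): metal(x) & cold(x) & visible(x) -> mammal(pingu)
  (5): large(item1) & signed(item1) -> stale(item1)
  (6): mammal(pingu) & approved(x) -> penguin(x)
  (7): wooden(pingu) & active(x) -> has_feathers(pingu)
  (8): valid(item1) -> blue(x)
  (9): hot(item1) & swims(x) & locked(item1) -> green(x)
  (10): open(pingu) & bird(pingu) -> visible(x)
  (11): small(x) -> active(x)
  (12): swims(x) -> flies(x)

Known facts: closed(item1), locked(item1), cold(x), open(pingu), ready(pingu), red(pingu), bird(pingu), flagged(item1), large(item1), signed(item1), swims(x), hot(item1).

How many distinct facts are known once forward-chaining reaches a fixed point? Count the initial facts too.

Round 1: (1) [flagged(item1) -> approved(x)]; (2) [red(pingu) & ready(pingu) -> metal(x)]; (5) [large(item1) & signed(item1) -> stale(item1)]; (9) [hot(item1) & swims(x) & locked(item1) -> green(x)]; (10) [open(pingu) & bird(pingu) -> visible(x)]; (12) [swims(x) -> flies(x)]. New: approved(x), metal(x), stale(item1), green(x), visible(x), flies(x).
Round 2: (4) [metal(x) & cold(x) & visible(x) -> mammal(pingu)]. New: mammal(pingu).
Round 3: (6) [mammal(pingu) & approved(x) -> penguin(x)]. New: penguin(x).
Round 4: (3) [penguin(x) & green(x) & stale(item1) -> small(x)]. New: small(x).
Round 5: (11) [small(x) -> active(x)]. New: active(x).
Closure: {active(x), approved(x), bird(pingu), closed(item1), cold(x), flagged(item1), flies(x), green(x), hot(item1), large(item1), locked(item1), mammal(pingu), metal(x), open(pingu), penguin(x), ready(pingu), red(pingu), signed(item1), small(x), stale(item1), swims(x), visible(x)} — 22 facts.

22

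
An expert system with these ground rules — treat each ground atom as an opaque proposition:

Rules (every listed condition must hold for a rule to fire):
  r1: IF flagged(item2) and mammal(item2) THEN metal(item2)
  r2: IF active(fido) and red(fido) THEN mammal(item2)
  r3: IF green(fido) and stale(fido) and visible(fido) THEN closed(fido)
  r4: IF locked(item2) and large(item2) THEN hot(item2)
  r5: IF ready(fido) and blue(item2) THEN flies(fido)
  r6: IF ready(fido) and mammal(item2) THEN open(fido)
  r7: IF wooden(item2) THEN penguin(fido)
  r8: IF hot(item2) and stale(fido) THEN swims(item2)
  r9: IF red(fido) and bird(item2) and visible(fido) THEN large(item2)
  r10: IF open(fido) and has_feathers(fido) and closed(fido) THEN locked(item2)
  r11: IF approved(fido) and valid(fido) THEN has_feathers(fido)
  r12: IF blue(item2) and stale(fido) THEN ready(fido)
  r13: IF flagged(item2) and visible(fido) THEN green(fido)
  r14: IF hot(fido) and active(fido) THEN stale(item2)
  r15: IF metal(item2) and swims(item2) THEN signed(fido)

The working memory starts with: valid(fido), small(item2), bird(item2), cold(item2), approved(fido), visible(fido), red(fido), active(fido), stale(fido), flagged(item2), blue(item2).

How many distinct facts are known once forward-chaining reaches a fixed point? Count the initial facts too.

Round 1: r2 [IF active(fido) and red(fido) THEN mammal(item2)]; r9 [IF red(fido) and bird(item2) and visible(fido) THEN large(item2)]; r11 [IF approved(fido) and valid(fido) THEN has_feathers(fido)]; r12 [IF blue(item2) and stale(fido) THEN ready(fido)]; r13 [IF flagged(item2) and visible(fido) THEN green(fido)]. New: mammal(item2), large(item2), has_feathers(fido), ready(fido), green(fido).
Round 2: r1 [IF flagged(item2) and mammal(item2) THEN metal(item2)]; r3 [IF green(fido) and stale(fido) and visible(fido) THEN closed(fido)]; r5 [IF ready(fido) and blue(item2) THEN flies(fido)]; r6 [IF ready(fido) and mammal(item2) THEN open(fido)]. New: metal(item2), closed(fido), flies(fido), open(fido).
Round 3: r10 [IF open(fido) and has_feathers(fido) and closed(fido) THEN locked(item2)]. New: locked(item2).
Round 4: r4 [IF locked(item2) and large(item2) THEN hot(item2)]. New: hot(item2).
Round 5: r8 [IF hot(item2) and stale(fido) THEN swims(item2)]. New: swims(item2).
Round 6: r15 [IF metal(item2) and swims(item2) THEN signed(fido)]. New: signed(fido).
Closure: {active(fido), approved(fido), bird(item2), blue(item2), closed(fido), cold(item2), flagged(item2), flies(fido), green(fido), has_feathers(fido), hot(item2), large(item2), locked(item2), mammal(item2), metal(item2), open(fido), ready(fido), red(fido), signed(fido), small(item2), stale(fido), swims(item2), valid(fido), visible(fido)} — 24 facts.

24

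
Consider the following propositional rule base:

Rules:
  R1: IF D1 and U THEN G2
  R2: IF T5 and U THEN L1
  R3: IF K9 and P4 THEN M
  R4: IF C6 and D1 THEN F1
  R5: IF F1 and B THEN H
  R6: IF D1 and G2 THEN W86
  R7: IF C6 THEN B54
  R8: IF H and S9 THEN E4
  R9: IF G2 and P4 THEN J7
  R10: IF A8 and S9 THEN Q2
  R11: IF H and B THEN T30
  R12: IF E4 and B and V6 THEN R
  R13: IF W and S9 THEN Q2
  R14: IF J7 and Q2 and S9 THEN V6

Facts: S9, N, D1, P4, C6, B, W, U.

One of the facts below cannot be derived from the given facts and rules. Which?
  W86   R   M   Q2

M

Round 1: R1 [IF D1 and U THEN G2]; R4 [IF C6 and D1 THEN F1]; R7 [IF C6 THEN B54]; R13 [IF W and S9 THEN Q2]. New: G2, F1, B54, Q2.
Round 2: R5 [IF F1 and B THEN H]; R6 [IF D1 and G2 THEN W86]; R9 [IF G2 and P4 THEN J7]. New: H, W86, J7.
Round 3: R8 [IF H and S9 THEN E4]; R11 [IF H and B THEN T30]; R14 [IF J7 and Q2 and S9 THEN V6]. New: E4, T30, V6.
Round 4: R12 [IF E4 and B and V6 THEN R]. New: R.
Derived: R (round 4), Q2 (round 1), W86 (round 2). M never appears in any round.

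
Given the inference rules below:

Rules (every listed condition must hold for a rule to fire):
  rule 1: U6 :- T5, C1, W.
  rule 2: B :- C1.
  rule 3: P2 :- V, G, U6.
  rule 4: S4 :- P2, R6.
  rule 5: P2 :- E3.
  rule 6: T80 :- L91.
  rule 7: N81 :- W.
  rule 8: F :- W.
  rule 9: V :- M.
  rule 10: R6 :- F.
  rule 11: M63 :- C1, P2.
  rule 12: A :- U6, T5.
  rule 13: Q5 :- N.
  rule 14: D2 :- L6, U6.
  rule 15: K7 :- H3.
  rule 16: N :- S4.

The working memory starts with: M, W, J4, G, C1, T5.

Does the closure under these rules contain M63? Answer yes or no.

yes

Round 1 — rule 1, rule 2, rule 7, rule 8, rule 9, derive U6, B, N81, F, V.
Round 2 — rule 3, rule 10, rule 12, derive P2, R6, A.
Round 3 — rule 4, rule 11, derive S4, M63.
Round 4 — rule 16, derive N.
Round 5 — rule 13, derive Q5.
M63 appears in round 3, so it is derivable.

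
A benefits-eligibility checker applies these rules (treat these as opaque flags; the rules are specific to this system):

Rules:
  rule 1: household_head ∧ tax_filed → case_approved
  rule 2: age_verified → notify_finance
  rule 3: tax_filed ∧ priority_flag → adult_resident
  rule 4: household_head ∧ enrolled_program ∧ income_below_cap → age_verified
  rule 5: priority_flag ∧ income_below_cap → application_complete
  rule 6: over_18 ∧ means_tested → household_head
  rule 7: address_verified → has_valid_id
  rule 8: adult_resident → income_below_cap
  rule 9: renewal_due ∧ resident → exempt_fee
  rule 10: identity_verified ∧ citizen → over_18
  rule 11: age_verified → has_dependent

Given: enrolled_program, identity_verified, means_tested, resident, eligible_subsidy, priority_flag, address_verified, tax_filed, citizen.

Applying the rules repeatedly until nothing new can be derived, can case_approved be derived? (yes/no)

yes

Round 1: rule 3 [tax_filed ∧ priority_flag → adult_resident]; rule 7 [address_verified → has_valid_id]; rule 10 [identity_verified ∧ citizen → over_18]. Adds adult_resident, has_valid_id, over_18.
Round 2: rule 6 [over_18 ∧ means_tested → household_head]; rule 8 [adult_resident → income_below_cap]. Adds household_head, income_below_cap.
Round 3: rule 1 [household_head ∧ tax_filed → case_approved]; rule 4 [household_head ∧ enrolled_program ∧ income_below_cap → age_verified]; rule 5 [priority_flag ∧ income_below_cap → application_complete]. Adds case_approved, age_verified, application_complete.
Round 4: rule 2 [age_verified → notify_finance]; rule 11 [age_verified → has_dependent]. Adds notify_finance, has_dependent.
case_approved appears in round 3, so it is derivable.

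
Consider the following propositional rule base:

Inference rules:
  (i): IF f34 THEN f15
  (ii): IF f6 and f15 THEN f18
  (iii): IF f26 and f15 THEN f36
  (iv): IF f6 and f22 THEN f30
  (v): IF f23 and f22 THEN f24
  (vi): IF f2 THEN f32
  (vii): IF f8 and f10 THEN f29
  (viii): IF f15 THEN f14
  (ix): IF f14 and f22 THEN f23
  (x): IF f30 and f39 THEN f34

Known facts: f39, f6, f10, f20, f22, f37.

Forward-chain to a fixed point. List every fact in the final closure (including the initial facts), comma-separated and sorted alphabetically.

[1] (iv) [IF f6 and f22 THEN f30]. ⇒ new: f30.
[2] (x) [IF f30 and f39 THEN f34]. ⇒ new: f34.
[3] (i) [IF f34 THEN f15]. ⇒ new: f15.
[4] (ii) [IF f6 and f15 THEN f18]; (viii) [IF f15 THEN f14]. ⇒ new: f18, f14.
[5] (ix) [IF f14 and f22 THEN f23]. ⇒ new: f23.
[6] (v) [IF f23 and f22 THEN f24]. ⇒ new: f24.

f10, f14, f15, f18, f20, f22, f23, f24, f30, f34, f37, f39, f6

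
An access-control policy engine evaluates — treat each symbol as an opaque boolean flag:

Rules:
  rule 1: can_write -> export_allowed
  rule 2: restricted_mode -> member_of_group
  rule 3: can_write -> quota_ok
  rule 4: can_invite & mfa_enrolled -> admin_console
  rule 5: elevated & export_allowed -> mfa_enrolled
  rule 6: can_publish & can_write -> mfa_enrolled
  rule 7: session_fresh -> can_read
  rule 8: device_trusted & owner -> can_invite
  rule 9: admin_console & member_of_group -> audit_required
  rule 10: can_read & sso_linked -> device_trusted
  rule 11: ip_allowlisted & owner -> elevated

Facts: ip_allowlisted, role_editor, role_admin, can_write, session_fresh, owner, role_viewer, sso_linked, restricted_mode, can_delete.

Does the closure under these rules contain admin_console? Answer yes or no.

yes

Round 1 fires rule 1, rule 2, rule 3, rule 7, rule 11, giving export_allowed, member_of_group, quota_ok, can_read, elevated.
Round 2 fires rule 5, rule 10, giving mfa_enrolled, device_trusted.
Round 3 fires rule 8, giving can_invite.
Round 4 fires rule 4, giving admin_console.
Round 5 fires rule 9, giving audit_required.
admin_console appears in round 4, so it is derivable.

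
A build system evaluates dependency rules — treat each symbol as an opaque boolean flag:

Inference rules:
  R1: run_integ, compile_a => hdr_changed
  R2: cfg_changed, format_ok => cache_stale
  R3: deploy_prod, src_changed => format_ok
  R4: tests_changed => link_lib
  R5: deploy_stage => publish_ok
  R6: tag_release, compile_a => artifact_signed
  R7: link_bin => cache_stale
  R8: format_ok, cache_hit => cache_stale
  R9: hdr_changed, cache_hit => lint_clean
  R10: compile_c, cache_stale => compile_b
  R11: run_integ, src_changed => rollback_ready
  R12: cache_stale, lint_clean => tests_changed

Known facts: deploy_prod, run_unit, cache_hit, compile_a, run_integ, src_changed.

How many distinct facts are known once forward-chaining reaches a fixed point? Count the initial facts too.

13

Round 1: R1 [run_integ, compile_a => hdr_changed]; R3 [deploy_prod, src_changed => format_ok]; R11 [run_integ, src_changed => rollback_ready]. Adds hdr_changed, format_ok, rollback_ready.
Round 2: R8 [format_ok, cache_hit => cache_stale]; R9 [hdr_changed, cache_hit => lint_clean]. Adds cache_stale, lint_clean.
Round 3: R12 [cache_stale, lint_clean => tests_changed]. Adds tests_changed.
Round 4: R4 [tests_changed => link_lib]. Adds link_lib.
Closure: {cache_hit, cache_stale, compile_a, deploy_prod, format_ok, hdr_changed, link_lib, lint_clean, rollback_ready, run_integ, run_unit, src_changed, tests_changed} — 13 facts.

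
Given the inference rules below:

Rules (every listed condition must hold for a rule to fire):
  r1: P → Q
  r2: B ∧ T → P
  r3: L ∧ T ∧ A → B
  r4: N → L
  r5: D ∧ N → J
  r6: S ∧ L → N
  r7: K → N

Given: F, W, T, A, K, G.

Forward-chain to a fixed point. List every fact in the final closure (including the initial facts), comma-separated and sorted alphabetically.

[1] r7 [K → N]. ⇒ new: N.
[2] r4 [N → L]. ⇒ new: L.
[3] r3 [L ∧ T ∧ A → B]. ⇒ new: B.
[4] r2 [B ∧ T → P]. ⇒ new: P.
[5] r1 [P → Q]. ⇒ new: Q.

A, B, F, G, K, L, N, P, Q, T, W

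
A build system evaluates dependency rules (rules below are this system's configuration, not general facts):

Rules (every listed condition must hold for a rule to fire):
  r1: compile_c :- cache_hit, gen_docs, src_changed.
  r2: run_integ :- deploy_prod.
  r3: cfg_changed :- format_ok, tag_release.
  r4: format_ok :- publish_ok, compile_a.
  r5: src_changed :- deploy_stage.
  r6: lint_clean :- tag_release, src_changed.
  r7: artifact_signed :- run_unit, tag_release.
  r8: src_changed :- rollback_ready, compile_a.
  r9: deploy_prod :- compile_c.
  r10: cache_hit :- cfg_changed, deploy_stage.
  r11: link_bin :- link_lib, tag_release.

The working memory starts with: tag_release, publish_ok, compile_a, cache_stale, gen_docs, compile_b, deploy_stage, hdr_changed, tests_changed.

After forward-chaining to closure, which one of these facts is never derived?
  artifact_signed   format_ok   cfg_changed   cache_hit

Round 1 fires r4, r5, giving format_ok, src_changed.
Round 2 fires r3, r6, giving cfg_changed, lint_clean.
Round 3 fires r10, giving cache_hit.
Round 4 fires r1, giving compile_c.
Round 5 fires r9, giving deploy_prod.
Round 6 fires r2, giving run_integ.
Derived: format_ok (round 1), cfg_changed (round 2), cache_hit (round 3). artifact_signed never appears in any round.

artifact_signed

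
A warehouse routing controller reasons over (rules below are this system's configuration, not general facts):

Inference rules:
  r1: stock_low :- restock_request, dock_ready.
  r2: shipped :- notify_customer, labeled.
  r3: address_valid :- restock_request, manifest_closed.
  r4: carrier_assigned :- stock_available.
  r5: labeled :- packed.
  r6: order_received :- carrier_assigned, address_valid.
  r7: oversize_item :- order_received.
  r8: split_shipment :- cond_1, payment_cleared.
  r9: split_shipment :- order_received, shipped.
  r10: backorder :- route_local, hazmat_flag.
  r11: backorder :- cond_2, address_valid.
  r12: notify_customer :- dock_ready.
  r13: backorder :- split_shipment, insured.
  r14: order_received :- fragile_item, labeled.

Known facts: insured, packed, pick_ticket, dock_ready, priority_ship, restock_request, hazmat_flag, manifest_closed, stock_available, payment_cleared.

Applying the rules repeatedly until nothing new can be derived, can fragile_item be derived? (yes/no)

no

Round 1: r1 [stock_low :- restock_request, dock_ready.]; r3 [address_valid :- restock_request, manifest_closed.]; r4 [carrier_assigned :- stock_available.]; r5 [labeled :- packed.]; r12 [notify_customer :- dock_ready.]. Adds stock_low, address_valid, carrier_assigned, labeled, notify_customer.
Round 2: r2 [shipped :- notify_customer, labeled.]; r6 [order_received :- carrier_assigned, address_valid.]. Adds shipped, order_received.
Round 3: r7 [oversize_item :- order_received.]; r9 [split_shipment :- order_received, shipped.]. Adds oversize_item, split_shipment.
Round 4: r13 [backorder :- split_shipment, insured.]. Adds backorder.
Fixed point reached. No rule has fragile_item as a consequent, and it is not given.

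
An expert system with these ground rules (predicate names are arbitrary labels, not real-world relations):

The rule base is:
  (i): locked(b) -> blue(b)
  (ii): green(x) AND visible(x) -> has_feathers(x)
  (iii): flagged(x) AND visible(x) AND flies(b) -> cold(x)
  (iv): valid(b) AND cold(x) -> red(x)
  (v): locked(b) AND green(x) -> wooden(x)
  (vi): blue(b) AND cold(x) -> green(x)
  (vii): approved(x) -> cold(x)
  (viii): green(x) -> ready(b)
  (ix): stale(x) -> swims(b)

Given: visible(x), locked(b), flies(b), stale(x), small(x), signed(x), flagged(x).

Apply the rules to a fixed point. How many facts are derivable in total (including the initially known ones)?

14

Round 1: (i) [locked(b) -> blue(b)]; (iii) [flagged(x) AND visible(x) AND flies(b) -> cold(x)]; (ix) [stale(x) -> swims(b)]. New: blue(b), cold(x), swims(b).
Round 2: (vi) [blue(b) AND cold(x) -> green(x)]. New: green(x).
Round 3: (ii) [green(x) AND visible(x) -> has_feathers(x)]; (v) [locked(b) AND green(x) -> wooden(x)]; (viii) [green(x) -> ready(b)]. New: has_feathers(x), wooden(x), ready(b).
Closure: {blue(b), cold(x), flagged(x), flies(b), green(x), has_feathers(x), locked(b), ready(b), signed(x), small(x), stale(x), swims(b), visible(x), wooden(x)} — 14 facts.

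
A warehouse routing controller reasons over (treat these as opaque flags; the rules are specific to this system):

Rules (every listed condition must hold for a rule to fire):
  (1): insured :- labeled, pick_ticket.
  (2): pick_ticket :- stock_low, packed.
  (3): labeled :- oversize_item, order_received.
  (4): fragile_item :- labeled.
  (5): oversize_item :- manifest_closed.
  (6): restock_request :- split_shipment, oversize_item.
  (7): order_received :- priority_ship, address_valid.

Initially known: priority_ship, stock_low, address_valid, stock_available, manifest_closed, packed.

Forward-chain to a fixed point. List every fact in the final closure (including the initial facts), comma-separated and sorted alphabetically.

Round 1 fires (2), (5), (7), giving pick_ticket, oversize_item, order_received.
Round 2 fires (3), giving labeled.
Round 3 fires (1), (4), giving insured, fragile_item.

address_valid, fragile_item, insured, labeled, manifest_closed, order_received, oversize_item, packed, pick_ticket, priority_ship, stock_available, stock_low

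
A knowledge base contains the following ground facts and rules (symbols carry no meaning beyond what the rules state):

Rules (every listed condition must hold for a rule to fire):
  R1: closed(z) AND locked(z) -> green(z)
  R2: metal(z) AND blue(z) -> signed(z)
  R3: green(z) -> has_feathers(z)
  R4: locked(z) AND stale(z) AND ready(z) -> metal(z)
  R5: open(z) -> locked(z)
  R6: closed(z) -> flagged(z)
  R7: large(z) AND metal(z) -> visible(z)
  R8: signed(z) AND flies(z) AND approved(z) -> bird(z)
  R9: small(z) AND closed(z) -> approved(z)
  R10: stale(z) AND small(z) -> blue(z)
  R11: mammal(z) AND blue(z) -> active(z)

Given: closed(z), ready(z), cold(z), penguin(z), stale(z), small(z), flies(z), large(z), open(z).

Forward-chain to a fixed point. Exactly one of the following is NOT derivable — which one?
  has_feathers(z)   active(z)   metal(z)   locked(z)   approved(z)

active(z)

Round 1 fires R5, R6, R9, R10, giving locked(z), flagged(z), approved(z), blue(z).
Round 2 fires R1, R4, giving green(z), metal(z).
Round 3 fires R2, R3, R7, giving signed(z), has_feathers(z), visible(z).
Round 4 fires R8, giving bird(z).
Derived: approved(z) (round 1), metal(z) (round 2), has_feathers(z) (round 3), locked(z) (round 1). active(z) never appears in any round.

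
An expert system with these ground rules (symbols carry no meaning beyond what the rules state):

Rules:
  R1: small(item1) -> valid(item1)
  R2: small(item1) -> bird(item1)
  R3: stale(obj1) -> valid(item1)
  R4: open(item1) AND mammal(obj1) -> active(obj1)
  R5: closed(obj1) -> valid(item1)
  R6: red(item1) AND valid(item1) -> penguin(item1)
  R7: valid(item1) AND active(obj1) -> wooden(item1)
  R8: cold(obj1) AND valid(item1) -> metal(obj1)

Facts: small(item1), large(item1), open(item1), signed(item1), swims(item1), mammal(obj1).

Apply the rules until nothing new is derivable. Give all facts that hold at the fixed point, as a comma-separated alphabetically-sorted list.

Round 1: R1 [small(item1) -> valid(item1)]; R2 [small(item1) -> bird(item1)]; R4 [open(item1) AND mammal(obj1) -> active(obj1)]. New: valid(item1), bird(item1), active(obj1).
Round 2: R7 [valid(item1) AND active(obj1) -> wooden(item1)]. New: wooden(item1).

active(obj1), bird(item1), large(item1), mammal(obj1), open(item1), signed(item1), small(item1), swims(item1), valid(item1), wooden(item1)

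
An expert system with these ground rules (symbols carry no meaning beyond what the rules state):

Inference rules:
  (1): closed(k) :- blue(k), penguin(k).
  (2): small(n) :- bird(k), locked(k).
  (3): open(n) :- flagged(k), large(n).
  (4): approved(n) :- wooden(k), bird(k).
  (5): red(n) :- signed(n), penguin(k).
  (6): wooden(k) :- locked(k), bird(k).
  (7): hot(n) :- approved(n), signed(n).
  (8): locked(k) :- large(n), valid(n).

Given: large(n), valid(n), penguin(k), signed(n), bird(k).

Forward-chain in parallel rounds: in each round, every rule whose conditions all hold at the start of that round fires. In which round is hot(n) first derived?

4

Round 1: (5) [red(n) :- signed(n), penguin(k).]; (8) [locked(k) :- large(n), valid(n).]. New: red(n), locked(k).
Round 2: (2) [small(n) :- bird(k), locked(k).]; (6) [wooden(k) :- locked(k), bird(k).]. New: small(n), wooden(k).
Round 3: (4) [approved(n) :- wooden(k), bird(k).]. New: approved(n).
Round 4: (7) [hot(n) :- approved(n), signed(n).]. New: hot(n).
hot(n) first appears in round 4.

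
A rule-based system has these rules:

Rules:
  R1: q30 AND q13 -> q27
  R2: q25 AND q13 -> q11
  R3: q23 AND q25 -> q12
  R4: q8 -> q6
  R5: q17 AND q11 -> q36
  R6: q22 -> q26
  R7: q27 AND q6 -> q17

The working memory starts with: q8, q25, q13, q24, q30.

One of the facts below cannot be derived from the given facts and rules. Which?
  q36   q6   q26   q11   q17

Round 1: R1 [q30 AND q13 -> q27]; R2 [q25 AND q13 -> q11]; R4 [q8 -> q6]. Adds q27, q11, q6.
Round 2: R7 [q27 AND q6 -> q17]. Adds q17.
Round 3: R5 [q17 AND q11 -> q36]. Adds q36.
Derived: q36 (round 3), q17 (round 2), q6 (round 1), q11 (round 1). q26 never appears in any round.

q26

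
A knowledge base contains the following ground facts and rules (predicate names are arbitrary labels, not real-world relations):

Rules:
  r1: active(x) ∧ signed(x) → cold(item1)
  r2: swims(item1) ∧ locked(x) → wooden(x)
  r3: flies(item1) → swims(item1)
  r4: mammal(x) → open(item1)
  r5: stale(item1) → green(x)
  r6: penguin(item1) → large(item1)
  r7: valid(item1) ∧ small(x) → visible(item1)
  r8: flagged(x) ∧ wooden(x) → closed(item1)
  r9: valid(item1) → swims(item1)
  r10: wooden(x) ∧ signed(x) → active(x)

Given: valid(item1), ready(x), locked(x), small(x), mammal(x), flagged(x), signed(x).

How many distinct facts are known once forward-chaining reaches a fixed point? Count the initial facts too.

14

Round 1: r4 [mammal(x) → open(item1)]; r7 [valid(item1) ∧ small(x) → visible(item1)]; r9 [valid(item1) → swims(item1)]. Adds open(item1), visible(item1), swims(item1).
Round 2: r2 [swims(item1) ∧ locked(x) → wooden(x)]. Adds wooden(x).
Round 3: r8 [flagged(x) ∧ wooden(x) → closed(item1)]; r10 [wooden(x) ∧ signed(x) → active(x)]. Adds closed(item1), active(x).
Round 4: r1 [active(x) ∧ signed(x) → cold(item1)]. Adds cold(item1).
Closure: {active(x), closed(item1), cold(item1), flagged(x), locked(x), mammal(x), open(item1), ready(x), signed(x), small(x), swims(item1), valid(item1), visible(item1), wooden(x)} — 14 facts.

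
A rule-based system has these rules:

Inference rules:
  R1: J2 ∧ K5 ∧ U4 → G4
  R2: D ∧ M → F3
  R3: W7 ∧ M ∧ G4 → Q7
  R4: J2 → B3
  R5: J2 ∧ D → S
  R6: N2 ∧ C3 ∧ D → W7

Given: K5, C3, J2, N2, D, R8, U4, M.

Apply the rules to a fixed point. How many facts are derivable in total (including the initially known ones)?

14

[1] R1 [J2 ∧ K5 ∧ U4 → G4]; R2 [D ∧ M → F3]; R4 [J2 → B3]; R5 [J2 ∧ D → S]; R6 [N2 ∧ C3 ∧ D → W7]. ⇒ new: G4, F3, B3, S, W7.
[2] R3 [W7 ∧ M ∧ G4 → Q7]. ⇒ new: Q7.
Closure: {B3, C3, D, F3, G4, J2, K5, M, N2, Q7, R8, S, U4, W7} — 14 facts.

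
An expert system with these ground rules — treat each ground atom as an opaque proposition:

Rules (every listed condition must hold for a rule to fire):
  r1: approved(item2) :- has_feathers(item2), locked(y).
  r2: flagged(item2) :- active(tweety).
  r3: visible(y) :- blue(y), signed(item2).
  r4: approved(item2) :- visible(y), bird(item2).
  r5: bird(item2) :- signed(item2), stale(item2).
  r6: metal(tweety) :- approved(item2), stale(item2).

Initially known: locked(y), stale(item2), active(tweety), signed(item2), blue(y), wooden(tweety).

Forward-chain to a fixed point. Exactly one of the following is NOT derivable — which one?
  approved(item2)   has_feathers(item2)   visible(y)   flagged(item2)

has_feathers(item2)

Round 1 fires r2, r3, r5, giving flagged(item2), visible(y), bird(item2).
Round 2 fires r4, giving approved(item2).
Round 3 fires r6, giving metal(tweety).
Derived: flagged(item2) (round 1), approved(item2) (round 2), visible(y) (round 1). has_feathers(item2) never appears in any round.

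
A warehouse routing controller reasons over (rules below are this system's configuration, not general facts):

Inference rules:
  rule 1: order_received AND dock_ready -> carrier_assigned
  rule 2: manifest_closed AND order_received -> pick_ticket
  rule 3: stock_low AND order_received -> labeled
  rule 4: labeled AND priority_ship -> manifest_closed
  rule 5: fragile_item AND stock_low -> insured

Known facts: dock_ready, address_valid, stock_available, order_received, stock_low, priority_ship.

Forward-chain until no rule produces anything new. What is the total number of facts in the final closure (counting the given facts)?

[1] rule 1 [order_received AND dock_ready -> carrier_assigned]; rule 3 [stock_low AND order_received -> labeled]. ⇒ new: carrier_assigned, labeled.
[2] rule 4 [labeled AND priority_ship -> manifest_closed]. ⇒ new: manifest_closed.
[3] rule 2 [manifest_closed AND order_received -> pick_ticket]. ⇒ new: pick_ticket.
Closure: {address_valid, carrier_assigned, dock_ready, labeled, manifest_closed, order_received, pick_ticket, priority_ship, stock_available, stock_low} — 10 facts.

10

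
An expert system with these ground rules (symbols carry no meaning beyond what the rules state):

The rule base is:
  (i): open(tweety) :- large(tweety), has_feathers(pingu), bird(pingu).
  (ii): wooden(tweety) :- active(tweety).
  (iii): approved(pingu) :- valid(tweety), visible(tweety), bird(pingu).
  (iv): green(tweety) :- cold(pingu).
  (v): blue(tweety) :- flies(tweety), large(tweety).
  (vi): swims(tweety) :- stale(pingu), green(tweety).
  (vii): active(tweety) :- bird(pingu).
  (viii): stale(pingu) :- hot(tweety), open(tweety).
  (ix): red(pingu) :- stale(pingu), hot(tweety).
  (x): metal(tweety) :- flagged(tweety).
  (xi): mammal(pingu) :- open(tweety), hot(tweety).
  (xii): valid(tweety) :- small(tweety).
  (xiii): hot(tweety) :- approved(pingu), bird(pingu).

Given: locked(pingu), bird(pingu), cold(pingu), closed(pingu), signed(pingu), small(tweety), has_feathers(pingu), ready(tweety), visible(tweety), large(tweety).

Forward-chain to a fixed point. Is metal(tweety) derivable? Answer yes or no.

[1] (i) [open(tweety) :- large(tweety), has_feathers(pingu), bird(pingu).]; (iv) [green(tweety) :- cold(pingu).]; (vii) [active(tweety) :- bird(pingu).]; (xii) [valid(tweety) :- small(tweety).]. ⇒ new: open(tweety), green(tweety), active(tweety), valid(tweety).
[2] (ii) [wooden(tweety) :- active(tweety).]; (iii) [approved(pingu) :- valid(tweety), visible(tweety), bird(pingu).]. ⇒ new: wooden(tweety), approved(pingu).
[3] (xiii) [hot(tweety) :- approved(pingu), bird(pingu).]. ⇒ new: hot(tweety).
[4] (viii) [stale(pingu) :- hot(tweety), open(tweety).]; (xi) [mammal(pingu) :- open(tweety), hot(tweety).]. ⇒ new: stale(pingu), mammal(pingu).
[5] (vi) [swims(tweety) :- stale(pingu), green(tweety).]; (ix) [red(pingu) :- stale(pingu), hot(tweety).]. ⇒ new: swims(tweety), red(pingu).
Fixed point reached. metal(tweety) is concluded only by (x); (x) needs flagged(tweety) (never derived).

no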